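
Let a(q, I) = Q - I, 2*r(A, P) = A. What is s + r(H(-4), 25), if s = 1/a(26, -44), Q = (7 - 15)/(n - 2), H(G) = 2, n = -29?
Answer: 1403/1372 ≈ 1.0226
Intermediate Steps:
r(A, P) = A/2
Q = 8/31 (Q = (7 - 15)/(-29 - 2) = -8/(-31) = -8*(-1/31) = 8/31 ≈ 0.25806)
a(q, I) = 8/31 - I
s = 31/1372 (s = 1/(8/31 - 1*(-44)) = 1/(8/31 + 44) = 1/(1372/31) = 31/1372 ≈ 0.022595)
s + r(H(-4), 25) = 31/1372 + (½)*2 = 31/1372 + 1 = 1403/1372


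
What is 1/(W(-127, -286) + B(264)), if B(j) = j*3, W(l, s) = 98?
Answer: 1/890 ≈ 0.0011236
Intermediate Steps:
B(j) = 3*j
1/(W(-127, -286) + B(264)) = 1/(98 + 3*264) = 1/(98 + 792) = 1/890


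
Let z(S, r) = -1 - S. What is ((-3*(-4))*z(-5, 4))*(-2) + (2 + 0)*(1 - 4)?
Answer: -102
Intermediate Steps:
((-3*(-4))*z(-5, 4))*(-2) + (2 + 0)*(1 - 4) = ((-3*(-4))*(-1 - 1*(-5)))*(-2) + (2 + 0)*(1 - 4) = (12*(-1 + 5))*(-2) + 2*(-3) = (12*4)*(-2) - 6 = 48*(-2) - 6 = -96 - 6 = -102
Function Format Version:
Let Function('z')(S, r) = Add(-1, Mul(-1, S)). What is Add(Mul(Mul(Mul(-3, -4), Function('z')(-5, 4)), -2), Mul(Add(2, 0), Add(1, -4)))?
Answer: -102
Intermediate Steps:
Add(Mul(Mul(Mul(-3, -4), Function('z')(-5, 4)), -2), Mul(Add(2, 0), Add(1, -4))) = Add(Mul(Mul(Mul(-3, -4), Add(-1, Mul(-1, -5))), -2), Mul(Add(2, 0), Add(1, -4))) = Add(Mul(Mul(12, Add(-1, 5)), -2), Mul(2, -3)) = Add(Mul(Mul(12, 4), -2), -6) = Add(Mul(48, -2), -6) = Add(-96, -6) = -102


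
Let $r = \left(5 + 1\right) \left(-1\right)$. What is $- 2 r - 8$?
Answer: $4$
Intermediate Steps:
$r = -6$ ($r = 6 \left(-1\right) = -6$)
$- 2 r - 8 = \left(-2\right) \left(-6\right) - 8 = 12 - 8 = 4$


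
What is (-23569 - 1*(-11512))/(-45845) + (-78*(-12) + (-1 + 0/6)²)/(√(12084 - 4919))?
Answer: 12057/45845 + 937*√7165/7165 ≈ 11.333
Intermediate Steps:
(-23569 - 1*(-11512))/(-45845) + (-78*(-12) + (-1 + 0/6)²)/(√(12084 - 4919)) = (-23569 + 11512)*(-1/45845) + (936 + (-1 + 0*(⅙))²)/(√7165) = -12057*(-1/45845) + (936 + (-1 + 0)²)*(√7165/7165) = 12057/45845 + (936 + (-1)²)*(√7165/7165) = 12057/45845 + (936 + 1)*(√7165/7165) = 12057/45845 + 937*(√7165/7165) = 12057/45845 + 937*√7165/7165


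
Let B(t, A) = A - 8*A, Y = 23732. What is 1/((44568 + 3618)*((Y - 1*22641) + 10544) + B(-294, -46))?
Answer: 1/560644432 ≈ 1.7837e-9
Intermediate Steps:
B(t, A) = -7*A
1/((44568 + 3618)*((Y - 1*22641) + 10544) + B(-294, -46)) = 1/((44568 + 3618)*((23732 - 1*22641) + 10544) - 7*(-46)) = 1/(48186*((23732 - 22641) + 10544) + 322) = 1/(48186*(1091 + 10544) + 322) = 1/(48186*11635 + 322) = 1/(560644110 + 322) = 1/560644432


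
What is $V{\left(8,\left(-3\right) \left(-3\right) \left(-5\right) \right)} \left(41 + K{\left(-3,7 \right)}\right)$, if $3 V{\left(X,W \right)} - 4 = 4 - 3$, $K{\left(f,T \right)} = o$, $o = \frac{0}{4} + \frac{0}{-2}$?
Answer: $\frac{205}{3} \approx 68.333$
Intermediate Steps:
$o = 0$ ($o = 0 \cdot \frac{1}{4} + 0 \left(- \frac{1}{2}\right) = 0 + 0 = 0$)
$K{\left(f,T \right)} = 0$
$V{\left(X,W \right)} = \frac{5}{3}$ ($V{\left(X,W \right)} = \frac{4}{3} + \frac{4 - 3}{3} = \frac{4}{3} + \frac{1}{3} \cdot 1 = \frac{4}{3} + \frac{1}{3} = \frac{5}{3}$)
$V{\left(8,\left(-3\right) \left(-3\right) \left(-5\right) \right)} \left(41 + K{\left(-3,7 \right)}\right) = \frac{5 \left(41 + 0\right)}{3} = \frac{5}{3} \cdot 41 = \frac{205}{3}$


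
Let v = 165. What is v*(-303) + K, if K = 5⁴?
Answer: -49370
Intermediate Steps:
K = 625
v*(-303) + K = 165*(-303) + 625 = -49995 + 625 = -49370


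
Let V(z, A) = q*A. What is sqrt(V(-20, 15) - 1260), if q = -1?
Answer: 5*I*sqrt(51) ≈ 35.707*I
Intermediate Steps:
V(z, A) = -A
sqrt(V(-20, 15) - 1260) = sqrt(-1*15 - 1260) = sqrt(-15 - 1260) = sqrt(-1275) = 5*I*sqrt(51)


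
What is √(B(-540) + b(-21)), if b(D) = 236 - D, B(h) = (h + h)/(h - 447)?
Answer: √27936377/329 ≈ 16.065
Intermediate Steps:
B(h) = 2*h/(-447 + h) (B(h) = (2*h)/(-447 + h) = 2*h/(-447 + h))
√(B(-540) + b(-21)) = √(2*(-540)/(-447 - 540) + (236 - 1*(-21))) = √(2*(-540)/(-987) + (236 + 21)) = √(2*(-540)*(-1/987) + 257) = √(360/329 + 257) = √(84913/329) = √27936377/329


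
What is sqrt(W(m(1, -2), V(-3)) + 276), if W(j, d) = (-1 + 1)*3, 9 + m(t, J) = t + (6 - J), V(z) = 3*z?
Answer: 2*sqrt(69) ≈ 16.613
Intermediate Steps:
m(t, J) = -3 + t - J (m(t, J) = -9 + (t + (6 - J)) = -9 + (6 + t - J) = -3 + t - J)
W(j, d) = 0 (W(j, d) = 0*3 = 0)
sqrt(W(m(1, -2), V(-3)) + 276) = sqrt(0 + 276) = sqrt(276) = 2*sqrt(69)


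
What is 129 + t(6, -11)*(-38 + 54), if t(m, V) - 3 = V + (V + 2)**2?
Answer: 1297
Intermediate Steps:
t(m, V) = 3 + V + (2 + V)**2 (t(m, V) = 3 + (V + (V + 2)**2) = 3 + (V + (2 + V)**2) = 3 + V + (2 + V)**2)
129 + t(6, -11)*(-38 + 54) = 129 + (3 - 11 + (2 - 11)**2)*(-38 + 54) = 129 + (3 - 11 + (-9)**2)*16 = 129 + (3 - 11 + 81)*16 = 129 + 73*16 = 129 + 1168 = 1297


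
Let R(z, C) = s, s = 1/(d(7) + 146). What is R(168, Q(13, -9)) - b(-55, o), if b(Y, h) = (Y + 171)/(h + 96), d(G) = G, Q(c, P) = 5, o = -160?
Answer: 4453/2448 ≈ 1.8190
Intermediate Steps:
b(Y, h) = (171 + Y)/(96 + h)
s = 1/153 (s = 1/(7 + 146) = 1/153 ≈ 0.0065359)
R(z, C) = 1/153
R(168, Q(13, -9)) - b(-55, o) = 1/153 - (171 - 55)/(96 - 160) = 1/153 - 116/(-64) = 1/153 - (-1)*116/64 = 1/153 - 1*(-29/16) = 1/153 + 29/16 = 4453/2448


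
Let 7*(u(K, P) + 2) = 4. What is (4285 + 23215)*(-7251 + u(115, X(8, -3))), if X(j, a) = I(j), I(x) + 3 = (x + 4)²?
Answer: -1396092500/7 ≈ -1.9944e+8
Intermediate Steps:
I(x) = -3 + (4 + x)² (I(x) = -3 + (x + 4)² = -3 + (4 + x)²)
X(j, a) = -3 + (4 + j)²
u(K, P) = -10/7 (u(K, P) = -2 + (⅐)*4 = -2 + 4/7 = -10/7)
(4285 + 23215)*(-7251 + u(115, X(8, -3))) = (4285 + 23215)*(-7251 - 10/7) = 27500*(-50767/7) = -1396092500/7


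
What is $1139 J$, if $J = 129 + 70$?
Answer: $226661$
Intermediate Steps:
$J = 199$
$1139 J = 1139 \cdot 199 = 226661$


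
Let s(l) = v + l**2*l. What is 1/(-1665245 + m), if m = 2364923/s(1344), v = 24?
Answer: -2427715608/4042741275279037 ≈ -6.0051e-7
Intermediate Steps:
s(l) = 24 + l**3 (s(l) = 24 + l**2*l = 24 + l**3)
m = 2364923/2427715608 (m = 2364923/(24 + 1344**3) = 2364923/(24 + 2427715584) = 2364923/2427715608 ≈ 0.00097414)
1/(-1665245 + m) = 1/(-1665245 + 2364923/2427715608) = 1/(-4042741275279037/2427715608) = -2427715608/4042741275279037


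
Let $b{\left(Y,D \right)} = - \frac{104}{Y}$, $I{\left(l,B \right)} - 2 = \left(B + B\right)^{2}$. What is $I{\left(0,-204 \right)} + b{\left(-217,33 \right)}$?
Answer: $\frac{36123226}{217} \approx 1.6647 \cdot 10^{5}$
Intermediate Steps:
$I{\left(l,B \right)} = 2 + 4 B^{2}$ ($I{\left(l,B \right)} = 2 + \left(B + B\right)^{2} = 2 + \left(2 B\right)^{2} = 2 + 4 B^{2}$)
$I{\left(0,-204 \right)} + b{\left(-217,33 \right)} = \left(2 + 4 \left(-204\right)^{2}\right) - \frac{104}{-217} = \left(2 + 4 \cdot 41616\right) - - \frac{104}{217} = \left(2 + 166464\right) + \frac{104}{217} = 166466 + \frac{104}{217} = \frac{36123226}{217}$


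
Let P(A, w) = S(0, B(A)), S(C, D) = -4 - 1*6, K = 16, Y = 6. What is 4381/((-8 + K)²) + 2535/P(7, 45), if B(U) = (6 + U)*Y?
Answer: -11843/64 ≈ -185.05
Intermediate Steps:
B(U) = 36 + 6*U (B(U) = (6 + U)*6 = 36 + 6*U)
S(C, D) = -10 (S(C, D) = -4 - 6 = -10)
P(A, w) = -10
4381/((-8 + K)²) + 2535/P(7, 45) = 4381/((-8 + 16)²) + 2535/(-10) = 4381/(8²) + 2535*(-⅒) = 4381/64 - 507/2 = -11843/64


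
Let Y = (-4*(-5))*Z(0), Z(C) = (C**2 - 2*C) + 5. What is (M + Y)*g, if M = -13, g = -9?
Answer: -783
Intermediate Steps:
Z(C) = 5 + C**2 - 2*C
Y = 100 (Y = (-4*(-5))*(5 + 0**2 - 2*0) = 20*(5 + 0 + 0) = 20*5 = 100)
(M + Y)*g = (-13 + 100)*(-9) = 87*(-9) = -783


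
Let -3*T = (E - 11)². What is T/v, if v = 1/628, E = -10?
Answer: -92316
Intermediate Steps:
T = -147 (T = -(-10 - 11)²/3 = -⅓*(-21)² = -⅓*441 = -147)
v = 1/628 ≈ 0.0015924
T/v = -147/1/628 = -147*628 = -92316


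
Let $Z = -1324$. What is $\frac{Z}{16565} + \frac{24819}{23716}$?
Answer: $\frac{379726751}{392855540} \approx 0.96658$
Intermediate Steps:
$\frac{Z}{16565} + \frac{24819}{23716} = - \frac{1324}{16565} + \frac{24819}{23716} = \frac{379726751}{392855540}$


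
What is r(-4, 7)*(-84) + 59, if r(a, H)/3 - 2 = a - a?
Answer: -445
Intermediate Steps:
r(a, H) = 6 (r(a, H) = 6 + 3*(a - a) = 6 + 3*0 = 6 + 0 = 6)
r(-4, 7)*(-84) + 59 = 6*(-84) + 59 = -504 + 59 = -445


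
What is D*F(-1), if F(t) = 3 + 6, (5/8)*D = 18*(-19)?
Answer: -24624/5 ≈ -4924.8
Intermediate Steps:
D = -2736/5 (D = 8*(18*(-19))/5 = (8/5)*(-342) = -2736/5 ≈ -547.20)
F(t) = 9
D*F(-1) = -2736/5*9 = -24624/5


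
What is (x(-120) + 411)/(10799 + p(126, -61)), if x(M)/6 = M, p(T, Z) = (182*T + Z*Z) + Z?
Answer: -309/37391 ≈ -0.0082640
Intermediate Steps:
p(T, Z) = Z + Z**2 + 182*T (p(T, Z) = (182*T + Z**2) + Z = (Z**2 + 182*T) + Z = Z + Z**2 + 182*T)
x(M) = 6*M
(x(-120) + 411)/(10799 + p(126, -61)) = (6*(-120) + 411)/(10799 + (-61 + (-61)**2 + 182*126)) = (-720 + 411)/(10799 + (-61 + 3721 + 22932)) = -309/(10799 + 26592) = -309/37391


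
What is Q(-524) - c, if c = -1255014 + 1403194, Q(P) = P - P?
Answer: -148180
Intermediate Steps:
Q(P) = 0
c = 148180
Q(-524) - c = 0 - 1*148180 = 0 - 148180 = -148180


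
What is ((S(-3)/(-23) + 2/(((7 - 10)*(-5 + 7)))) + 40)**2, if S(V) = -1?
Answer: 7507600/4761 ≈ 1576.9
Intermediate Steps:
((S(-3)/(-23) + 2/(((7 - 10)*(-5 + 7)))) + 40)**2 = ((-1/(-23) + 2/(((7 - 10)*(-5 + 7)))) + 40)**2 = ((-1*(-1/23) + 2/((-3*2))) + 40)**2 = ((1/23 + 2/(-6)) + 40)**2 = ((1/23 + 2*(-1/6)) + 40)**2 = ((1/23 - 1/3) + 40)**2 = (-20/69 + 40)**2 = (2740/69)**2 = 7507600/4761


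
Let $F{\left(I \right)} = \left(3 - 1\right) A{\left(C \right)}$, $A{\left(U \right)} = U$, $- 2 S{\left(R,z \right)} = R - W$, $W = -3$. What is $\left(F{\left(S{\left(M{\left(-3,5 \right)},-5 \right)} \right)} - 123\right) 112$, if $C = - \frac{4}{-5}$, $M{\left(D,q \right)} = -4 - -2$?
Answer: $- \frac{67984}{5} \approx -13597.0$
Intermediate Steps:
$M{\left(D,q \right)} = -2$ ($M{\left(D,q \right)} = -4 + 2 = -2$)
$C = \frac{4}{5}$ ($C = \left(-4\right) \left(- \frac{1}{5}\right) = \frac{4}{5} \approx 0.8$)
$S{\left(R,z \right)} = - \frac{3}{2} - \frac{R}{2}$ ($S{\left(R,z \right)} = - \frac{R - -3}{2} = - \frac{R + 3}{2} = - \frac{3 + R}{2} = - \frac{3}{2} - \frac{R}{2}$)
$F{\left(I \right)} = \frac{8}{5}$ ($F{\left(I \right)} = \left(3 - 1\right) \frac{4}{5} = 2 \cdot \frac{4}{5} = \frac{8}{5}$)
$\left(F{\left(S{\left(M{\left(-3,5 \right)},-5 \right)} \right)} - 123\right) 112 = \left(\frac{8}{5} - 123\right) 112 = \left(- \frac{607}{5}\right) 112 = - \frac{67984}{5}$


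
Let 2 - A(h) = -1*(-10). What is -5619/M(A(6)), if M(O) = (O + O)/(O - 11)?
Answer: -106761/16 ≈ -6672.6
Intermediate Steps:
A(h) = -8 (A(h) = 2 - (-1)*(-10) = 2 - 1*10 = 2 - 10 = -8)
M(O) = 2*O/(-11 + O) (M(O) = (2*O)/(-11 + O) = 2*O/(-11 + O))
-5619/M(A(6)) = -5619/(2*(-8)/(-11 - 8)) = -5619/(2*(-8)/(-19)) = -5619/(2*(-8)*(-1/19)) = -5619/16/19 = -5619*19/16 = -106761/16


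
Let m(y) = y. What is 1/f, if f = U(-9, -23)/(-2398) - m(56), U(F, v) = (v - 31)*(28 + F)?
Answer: -1199/66631 ≈ -0.017995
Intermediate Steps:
U(F, v) = (-31 + v)*(28 + F)
f = -66631/1199 (f = (-868 - 31*(-9) + 28*(-23) - 9*(-23))/(-2398) - 1*56 = (-868 + 279 - 644 + 207)*(-1/2398) - 56 = -1026*(-1/2398) - 56 = 513/1199 - 56 = -66631/1199 ≈ -55.572)
1/f = 1/(-66631/1199) = -1199/66631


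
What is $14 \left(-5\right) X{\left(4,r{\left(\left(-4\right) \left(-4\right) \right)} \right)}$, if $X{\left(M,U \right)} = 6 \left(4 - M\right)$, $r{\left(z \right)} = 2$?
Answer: $0$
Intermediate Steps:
$X{\left(M,U \right)} = 24 - 6 M$
$14 \left(-5\right) X{\left(4,r{\left(\left(-4\right) \left(-4\right) \right)} \right)} = 14 \left(-5\right) \left(24 - 24\right) = - 70 \left(24 - 24\right) = \left(-70\right) 0 = 0$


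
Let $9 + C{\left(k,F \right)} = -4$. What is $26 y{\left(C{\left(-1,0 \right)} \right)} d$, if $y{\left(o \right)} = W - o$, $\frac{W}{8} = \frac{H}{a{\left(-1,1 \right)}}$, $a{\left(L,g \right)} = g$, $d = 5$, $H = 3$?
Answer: $4810$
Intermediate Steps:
$C{\left(k,F \right)} = -13$ ($C{\left(k,F \right)} = -9 - 4 = -13$)
$W = 24$ ($W = 8 \cdot \frac{3}{1} = 8 \cdot 3 \cdot 1 = 8 \cdot 3 = 24$)
$y{\left(o \right)} = 24 - o$
$26 y{\left(C{\left(-1,0 \right)} \right)} d = 26 \left(24 - -13\right) 5 = 26 \left(24 + 13\right) 5 = 26 \cdot 37 \cdot 5 = 962 \cdot 5 = 4810$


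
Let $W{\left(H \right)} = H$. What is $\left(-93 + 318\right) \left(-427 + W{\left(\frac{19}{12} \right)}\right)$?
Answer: $- \frac{382875}{4} \approx -95719.0$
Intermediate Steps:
$\left(-93 + 318\right) \left(-427 + W{\left(\frac{19}{12} \right)}\right) = \left(-93 + 318\right) \left(-427 + \frac{19}{12}\right) = 225 \left(-427 + 19 \cdot \frac{1}{12}\right) = 225 \left(-427 + \frac{19}{12}\right) = 225 \left(- \frac{5105}{12}\right) = - \frac{382875}{4}$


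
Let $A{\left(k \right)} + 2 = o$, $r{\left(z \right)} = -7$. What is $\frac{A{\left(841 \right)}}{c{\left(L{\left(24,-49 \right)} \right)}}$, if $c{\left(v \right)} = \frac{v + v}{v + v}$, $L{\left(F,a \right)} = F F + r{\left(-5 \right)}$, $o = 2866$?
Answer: $2864$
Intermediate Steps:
$L{\left(F,a \right)} = -7 + F^{2}$ ($L{\left(F,a \right)} = F F - 7 = F^{2} - 7 = -7 + F^{2}$)
$A{\left(k \right)} = 2864$ ($A{\left(k \right)} = -2 + 2866 = 2864$)
$c{\left(v \right)} = 1$ ($c{\left(v \right)} = \frac{2 v}{2 v} = 2 v \frac{1}{2 v} = 1$)
$\frac{A{\left(841 \right)}}{c{\left(L{\left(24,-49 \right)} \right)}} = \frac{2864}{1} = 2864 \cdot 1 = 2864$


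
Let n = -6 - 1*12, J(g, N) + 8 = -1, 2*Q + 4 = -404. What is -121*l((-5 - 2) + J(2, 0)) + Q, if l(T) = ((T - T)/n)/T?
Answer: -204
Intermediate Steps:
Q = -204 (Q = -2 + (½)*(-404) = -2 - 202 = -204)
J(g, N) = -9 (J(g, N) = -8 - 1 = -9)
n = -18 (n = -6 - 12 = -18)
l(T) = 0 (l(T) = ((T - T)/(-18))/T = (0*(-1/18))/T = 0/T = 0)
-121*l((-5 - 2) + J(2, 0)) + Q = -121*0 - 204 = 0 - 204 = -204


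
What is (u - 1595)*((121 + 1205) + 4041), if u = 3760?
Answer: 11619555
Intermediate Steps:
(u - 1595)*((121 + 1205) + 4041) = (3760 - 1595)*((121 + 1205) + 4041) = 2165*(1326 + 4041) = 2165*5367 = 11619555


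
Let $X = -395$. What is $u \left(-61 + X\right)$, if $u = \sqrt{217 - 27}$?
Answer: $- 456 \sqrt{190} \approx -6285.5$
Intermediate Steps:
$u = \sqrt{190} \approx 13.784$
$u \left(-61 + X\right) = \sqrt{190} \left(-61 - 395\right) = \sqrt{190} \left(-456\right) = - 456 \sqrt{190}$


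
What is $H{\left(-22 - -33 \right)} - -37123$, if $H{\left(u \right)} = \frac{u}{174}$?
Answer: $\frac{6459413}{174} \approx 37123.0$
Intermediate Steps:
$H{\left(u \right)} = \frac{u}{174}$ ($H{\left(u \right)} = u \frac{1}{174} = \frac{u}{174}$)
$H{\left(-22 - -33 \right)} - -37123 = \frac{-22 - -33}{174} - -37123 = \frac{-22 + 33}{174} + 37123 = \frac{1}{174} \cdot 11 + 37123 = \frac{11}{174} + 37123 = \frac{6459413}{174}$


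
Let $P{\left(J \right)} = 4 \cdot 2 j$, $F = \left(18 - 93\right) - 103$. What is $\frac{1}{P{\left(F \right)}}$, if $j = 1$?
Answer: $\frac{1}{8} \approx 0.125$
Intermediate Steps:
$F = -178$ ($F = -75 - 103 = -178$)
$P{\left(J \right)} = 8$ ($P{\left(J \right)} = 4 \cdot 2 \cdot 1 = 8 \cdot 1 = 8$)
$\frac{1}{P{\left(F \right)}} = \frac{1}{8}$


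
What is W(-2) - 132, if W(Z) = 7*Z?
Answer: -146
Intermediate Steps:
W(-2) - 132 = 7*(-2) - 132 = -14 - 132 = -146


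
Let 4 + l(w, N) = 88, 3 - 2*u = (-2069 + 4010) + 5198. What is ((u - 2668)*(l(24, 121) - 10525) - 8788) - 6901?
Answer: 65094387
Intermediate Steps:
u = -3568 (u = 3/2 - ((-2069 + 4010) + 5198)/2 = 3/2 - (1941 + 5198)/2 = 3/2 - 1/2*7139 = 3/2 - 7139/2 = -3568)
l(w, N) = 84 (l(w, N) = -4 + 88 = 84)
((u - 2668)*(l(24, 121) - 10525) - 8788) - 6901 = ((-3568 - 2668)*(84 - 10525) - 8788) - 6901 = (-6236*(-10441) - 8788) - 6901 = (65110076 - 8788) - 6901 = 65101288 - 6901 = 65094387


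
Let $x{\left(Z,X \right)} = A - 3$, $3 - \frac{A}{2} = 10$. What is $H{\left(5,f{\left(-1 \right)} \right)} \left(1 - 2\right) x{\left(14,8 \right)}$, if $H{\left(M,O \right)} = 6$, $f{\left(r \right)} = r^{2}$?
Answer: $102$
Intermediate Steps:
$A = -14$ ($A = 6 - 20 = -14$)
$x{\left(Z,X \right)} = -17$ ($x{\left(Z,X \right)} = -14 - 3 = -17$)
$H{\left(5,f{\left(-1 \right)} \right)} \left(1 - 2\right) x{\left(14,8 \right)} = 6 \left(1 - 2\right) \left(-17\right) = 6 \left(-1\right) \left(-17\right) = \left(-6\right) \left(-17\right) = 102$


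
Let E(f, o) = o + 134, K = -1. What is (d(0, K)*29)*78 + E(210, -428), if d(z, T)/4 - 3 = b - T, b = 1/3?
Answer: 38914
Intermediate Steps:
E(f, o) = 134 + o
b = 1/3 ≈ 0.33333
d(z, T) = 40/3 - 4*T (d(z, T) = 12 + 4*(1/3 - T) = 12 + (4/3 - 4*T) = 40/3 - 4*T)
(d(0, K)*29)*78 + E(210, -428) = ((40/3 - 4*(-1))*29)*78 + (134 - 428) = ((40/3 + 4)*29)*78 - 294 = ((52/3)*29)*78 - 294 = (1508/3)*78 - 294 = 39208 - 294 = 38914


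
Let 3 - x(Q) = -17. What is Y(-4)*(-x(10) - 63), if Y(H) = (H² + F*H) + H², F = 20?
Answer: 3984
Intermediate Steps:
x(Q) = 20 (x(Q) = 3 - 1*(-17) = 3 + 17 = 20)
Y(H) = 2*H² + 20*H (Y(H) = (H² + 20*H) + H² = 2*H² + 20*H)
Y(-4)*(-x(10) - 63) = (2*(-4)*(10 - 4))*(-1*20 - 63) = (2*(-4)*6)*(-20 - 63) = -48*(-83) = 3984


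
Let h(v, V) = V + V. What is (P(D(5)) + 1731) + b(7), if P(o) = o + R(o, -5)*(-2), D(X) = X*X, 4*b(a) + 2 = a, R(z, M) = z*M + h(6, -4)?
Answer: 8093/4 ≈ 2023.3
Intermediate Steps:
h(v, V) = 2*V
R(z, M) = -8 + M*z (R(z, M) = z*M + 2*(-4) = M*z - 8 = -8 + M*z)
b(a) = -1/2 + a/4
D(X) = X**2
P(o) = 16 + 11*o (P(o) = o + (-8 - 5*o)*(-2) = o + (16 + 10*o) = 16 + 11*o)
(P(D(5)) + 1731) + b(7) = ((16 + 11*5**2) + 1731) + (-1/2 + (1/4)*7) = ((16 + 11*25) + 1731) + (-1/2 + 7/4) = ((16 + 275) + 1731) + 5/4 = (291 + 1731) + 5/4 = 2022 + 5/4 = 8093/4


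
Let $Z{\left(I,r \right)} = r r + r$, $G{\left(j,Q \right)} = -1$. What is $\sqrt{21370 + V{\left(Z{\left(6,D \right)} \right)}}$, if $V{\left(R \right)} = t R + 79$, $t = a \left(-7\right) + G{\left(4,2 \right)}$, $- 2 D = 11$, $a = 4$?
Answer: $\frac{5 \sqrt{3317}}{2} \approx 143.98$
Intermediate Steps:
$D = - \frac{11}{2}$ ($D = \left(- \frac{1}{2}\right) 11 = - \frac{11}{2} \approx -5.5$)
$Z{\left(I,r \right)} = r + r^{2}$ ($Z{\left(I,r \right)} = r^{2} + r = r + r^{2}$)
$t = -29$ ($t = 4 \left(-7\right) - 1 = -28 - 1 = -29$)
$V{\left(R \right)} = 79 - 29 R$ ($V{\left(R \right)} = - 29 R + 79 = 79 - 29 R$)
$\sqrt{21370 + V{\left(Z{\left(6,D \right)} \right)}} = \sqrt{21370 + \left(79 - 29 \left(- \frac{11 \left(1 - \frac{11}{2}\right)}{2}\right)\right)} = \sqrt{21370 + \left(79 - 29 \left(\left(- \frac{11}{2}\right) \left(- \frac{9}{2}\right)\right)\right)} = \sqrt{21370 + \left(79 - \frac{2871}{4}\right)} = \sqrt{21370 - \frac{2555}{4}} = \sqrt{\frac{82925}{4}} = \frac{5 \sqrt{3317}}{2}$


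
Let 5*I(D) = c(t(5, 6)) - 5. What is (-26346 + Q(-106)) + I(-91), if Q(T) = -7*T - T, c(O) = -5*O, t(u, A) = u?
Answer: -25504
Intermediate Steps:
I(D) = -6 (I(D) = (-5*5 - 5)/5 = (-25 - 5)/5 = (1/5)*(-30) = -6)
Q(T) = -8*T
(-26346 + Q(-106)) + I(-91) = (-26346 - 8*(-106)) - 6 = (-26346 + 848) - 6 = -25498 - 6 = -25504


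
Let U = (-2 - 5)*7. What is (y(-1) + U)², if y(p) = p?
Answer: 2500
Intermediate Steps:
U = -49 (U = -7*7 = -49)
(y(-1) + U)² = (-1 - 49)² = (-50)² = 2500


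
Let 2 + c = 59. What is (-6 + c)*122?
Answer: 6222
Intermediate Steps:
c = 57 (c = -2 + 59 = 57)
(-6 + c)*122 = (-6 + 57)*122 = 51*122 = 6222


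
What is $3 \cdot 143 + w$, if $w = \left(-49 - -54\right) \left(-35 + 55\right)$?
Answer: $529$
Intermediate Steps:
$w = 100$ ($w = \left(-49 + 54\right) 20 = 5 \cdot 20 = 100$)
$3 \cdot 143 + w = 3 \cdot 143 + 100 = 429 + 100 = 529$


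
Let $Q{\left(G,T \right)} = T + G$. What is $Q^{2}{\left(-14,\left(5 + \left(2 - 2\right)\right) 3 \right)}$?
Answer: $1$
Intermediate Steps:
$Q{\left(G,T \right)} = G + T$
$Q^{2}{\left(-14,\left(5 + \left(2 - 2\right)\right) 3 \right)} = \left(-14 + \left(5 + \left(2 - 2\right)\right) 3\right)^{2} = \left(-14 + \left(5 + 0\right) 3\right)^{2} = \left(-14 + 5 \cdot 3\right)^{2} = \left(-14 + 15\right)^{2} = 1^{2} = 1$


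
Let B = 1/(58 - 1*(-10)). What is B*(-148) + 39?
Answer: 626/17 ≈ 36.824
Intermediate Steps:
B = 1/68 (B = 1/(58 + 10) = 1/68 ≈ 0.014706)
B*(-148) + 39 = (1/68)*(-148) + 39 = -37/17 + 39 = 626/17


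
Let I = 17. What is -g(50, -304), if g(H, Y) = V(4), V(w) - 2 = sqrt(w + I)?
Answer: -2 - sqrt(21) ≈ -6.5826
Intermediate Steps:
V(w) = 2 + sqrt(17 + w) (V(w) = 2 + sqrt(w + 17) = 2 + sqrt(17 + w))
g(H, Y) = 2 + sqrt(21) (g(H, Y) = 2 + sqrt(17 + 4) = 2 + sqrt(21))
-g(50, -304) = -(2 + sqrt(21)) = -2 - sqrt(21)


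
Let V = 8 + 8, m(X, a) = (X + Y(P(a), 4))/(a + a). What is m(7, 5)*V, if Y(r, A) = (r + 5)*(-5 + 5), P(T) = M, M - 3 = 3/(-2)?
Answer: 56/5 ≈ 11.200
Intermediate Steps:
M = 3/2 (M = 3 + 3/(-2) = 3 + 3*(-1/2) = 3 - 3/2 = 3/2 ≈ 1.5000)
P(T) = 3/2
Y(r, A) = 0 (Y(r, A) = (5 + r)*0 = 0)
m(X, a) = X/(2*a) (m(X, a) = (X + 0)/(a + a) = X/((2*a)) = X*(1/(2*a)) = X/(2*a))
V = 16
m(7, 5)*V = ((1/2)*7/5)*16 = ((1/2)*7*(1/5))*16 = (7/10)*16 = 56/5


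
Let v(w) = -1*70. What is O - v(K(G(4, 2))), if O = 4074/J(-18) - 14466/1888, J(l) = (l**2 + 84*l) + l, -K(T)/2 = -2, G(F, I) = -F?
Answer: 11187271/189744 ≈ 58.960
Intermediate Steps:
K(T) = 4 (K(T) = -2*(-2) = 4)
v(w) = -70
J(l) = l**2 + 85*l
O = -2094809/189744 (O = 4074/((-18*(85 - 18))) - 14466/1888 = 4074/((-18*67)) - 14466*1/1888 = 4074/(-1206) - 7233/944 = 4074*(-1/1206) - 7233/944 = -679/201 - 7233/944 = -2094809/189744 ≈ -11.040)
O - v(K(G(4, 2))) = -2094809/189744 - 1*(-70) = -2094809/189744 + 70 = 11187271/189744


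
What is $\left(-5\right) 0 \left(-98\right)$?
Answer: $0$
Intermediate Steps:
$\left(-5\right) 0 \left(-98\right) = 0 \left(-98\right) = 0$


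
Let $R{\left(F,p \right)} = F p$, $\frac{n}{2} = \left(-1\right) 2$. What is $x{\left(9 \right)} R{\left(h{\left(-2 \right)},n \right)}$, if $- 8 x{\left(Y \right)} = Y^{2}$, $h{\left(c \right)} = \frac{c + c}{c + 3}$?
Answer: $-162$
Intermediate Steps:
$h{\left(c \right)} = \frac{2 c}{3 + c}$
$x{\left(Y \right)} = - \frac{Y^{2}}{8}$
$n = -4$ ($n = 2 \left(\left(-1\right) 2\right) = 2 \left(-2\right) = -4$)
$x{\left(9 \right)} R{\left(h{\left(-2 \right)},n \right)} = - \frac{9^{2}}{8} \cdot 2 \left(-2\right) \frac{1}{3 - 2} \left(-4\right) = \left(- \frac{1}{8}\right) 81 \cdot 2 \left(-2\right) 1^{-1} \left(-4\right) = - \frac{81 \cdot 2 \left(-2\right) 1 \left(-4\right)}{8} = - \frac{81 \left(\left(-4\right) \left(-4\right)\right)}{8} = \left(- \frac{81}{8}\right) 16 = -162$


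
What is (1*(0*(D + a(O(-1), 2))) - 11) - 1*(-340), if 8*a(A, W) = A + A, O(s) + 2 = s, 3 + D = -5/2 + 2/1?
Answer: 329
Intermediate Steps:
D = -7/2 (D = -3 + (-5/2 + 2/1) = -3 + (-5*½ + 2*1) = -3 + (-5/2 + 2) = -3 - ½ = -7/2 ≈ -3.5000)
O(s) = -2 + s
a(A, W) = A/4 (a(A, W) = (A + A)/8 = (2*A)/8 = A/4)
(1*(0*(D + a(O(-1), 2))) - 11) - 1*(-340) = (1*(0*(-7/2 + (-2 - 1)/4)) - 11) - 1*(-340) = (1*(0*(-7/2 + (¼)*(-3))) - 11) + 340 = (1*(0*(-7/2 - ¾)) - 11) + 340 = (1*(0*(-17/4)) - 11) + 340 = (1*0 - 11) + 340 = (0 - 11) + 340 = -11 + 340 = 329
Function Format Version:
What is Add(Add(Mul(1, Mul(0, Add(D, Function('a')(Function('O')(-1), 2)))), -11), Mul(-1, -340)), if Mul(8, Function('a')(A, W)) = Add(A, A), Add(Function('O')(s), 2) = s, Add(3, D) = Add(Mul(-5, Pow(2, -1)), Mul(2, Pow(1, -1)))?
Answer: 329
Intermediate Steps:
D = Rational(-7, 2) (D = Add(-3, Add(Mul(-5, Pow(2, -1)), Mul(2, Pow(1, -1)))) = Add(-3, Add(Mul(-5, Rational(1, 2)), Mul(2, 1))) = Add(-3, Add(Rational(-5, 2), 2)) = Add(-3, Rational(-1, 2)) = Rational(-7, 2) ≈ -3.5000)
Function('O')(s) = Add(-2, s)
Function('a')(A, W) = Mul(Rational(1, 4), A) (Function('a')(A, W) = Mul(Rational(1, 8), Add(A, A)) = Mul(Rational(1, 8), Mul(2, A)) = Mul(Rational(1, 4), A))
Add(Add(Mul(1, Mul(0, Add(D, Function('a')(Function('O')(-1), 2)))), -11), Mul(-1, -340)) = Add(Add(Mul(1, Mul(0, Add(Rational(-7, 2), Mul(Rational(1, 4), Add(-2, -1))))), -11), Mul(-1, -340)) = Add(Add(Mul(1, Mul(0, Add(Rational(-7, 2), Mul(Rational(1, 4), -3)))), -11), 340) = Add(Add(Mul(1, Mul(0, Add(Rational(-7, 2), Rational(-3, 4)))), -11), 340) = Add(Add(Mul(1, Mul(0, Rational(-17, 4))), -11), 340) = Add(Add(Mul(1, 0), -11), 340) = Add(Add(0, -11), 340) = Add(-11, 340) = 329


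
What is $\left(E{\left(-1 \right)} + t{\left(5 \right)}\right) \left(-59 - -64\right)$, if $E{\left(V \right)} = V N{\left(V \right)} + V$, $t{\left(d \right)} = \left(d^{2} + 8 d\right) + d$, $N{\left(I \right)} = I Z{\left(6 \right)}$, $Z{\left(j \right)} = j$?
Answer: $375$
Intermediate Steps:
$N{\left(I \right)} = 6 I$ ($N{\left(I \right)} = I 6 = 6 I$)
$t{\left(d \right)} = d^{2} + 9 d$
$E{\left(V \right)} = V + 6 V^{2}$ ($E{\left(V \right)} = V 6 V + V = 6 V^{2} + V = V + 6 V^{2}$)
$\left(E{\left(-1 \right)} + t{\left(5 \right)}\right) \left(-59 - -64\right) = \left(- (1 + 6 \left(-1\right)) + 5 \left(9 + 5\right)\right) \left(-59 - -64\right) = \left(- (1 - 6) + 5 \cdot 14\right) \left(-59 + 64\right) = \left(\left(-1\right) \left(-5\right) + 70\right) 5 = \left(5 + 70\right) 5 = 75 \cdot 5 = 375$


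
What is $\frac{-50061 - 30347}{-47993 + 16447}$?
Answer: $\frac{40204}{15773} \approx 2.5489$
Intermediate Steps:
$\frac{-50061 - 30347}{-47993 + 16447} = - \frac{80408}{-31546} = \left(-80408\right) \left(- \frac{1}{31546}\right) = \frac{40204}{15773}$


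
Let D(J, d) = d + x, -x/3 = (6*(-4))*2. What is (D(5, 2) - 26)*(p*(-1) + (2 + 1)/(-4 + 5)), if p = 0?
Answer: 360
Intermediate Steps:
x = 144 (x = -3*6*(-4)*2 = -(-72)*2 = -3*(-48) = 144)
D(J, d) = 144 + d (D(J, d) = d + 144 = 144 + d)
(D(5, 2) - 26)*(p*(-1) + (2 + 1)/(-4 + 5)) = ((144 + 2) - 26)*(0*(-1) + (2 + 1)/(-4 + 5)) = (146 - 26)*(0 + 3/1) = 120*(0 + 3*1) = 120*(0 + 3) = 120*3 = 360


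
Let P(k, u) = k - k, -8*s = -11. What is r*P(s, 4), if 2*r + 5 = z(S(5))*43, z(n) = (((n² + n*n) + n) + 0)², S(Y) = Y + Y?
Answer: 0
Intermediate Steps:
s = 11/8 (s = -⅛*(-11) = 11/8 ≈ 1.3750)
P(k, u) = 0
S(Y) = 2*Y
z(n) = (n + 2*n²)² (z(n) = (((n² + n²) + n) + 0)² = ((2*n² + n) + 0)² = ((n + 2*n²) + 0)² = (n + 2*n²)²)
r = 1896295/2 (r = -5/2 + (((2*5)²*(1 + 2*(2*5))²)*43)/2 = -5/2 + ((10²*(1 + 2*10)²)*43)/2 = -5/2 + ((100*(1 + 20)²)*43)/2 = -5/2 + ((100*21²)*43)/2 = -5/2 + ((100*441)*43)/2 = -5/2 + (44100*43)/2 = -5/2 + (½)*1896300 = -5/2 + 948150 = 1896295/2 ≈ 9.4815e+5)
r*P(s, 4) = (1896295/2)*0 = 0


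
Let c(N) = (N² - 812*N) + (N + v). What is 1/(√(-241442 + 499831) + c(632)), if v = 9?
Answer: -113119/12795649772 - √258389/12795649772 ≈ -8.8801e-6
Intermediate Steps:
c(N) = 9 + N² - 811*N (c(N) = (N² - 812*N) + (N + 9) = (N² - 812*N) + (9 + N) = 9 + N² - 811*N)
1/(√(-241442 + 499831) + c(632)) = 1/(√(-241442 + 499831) + (9 + 632² - 811*632)) = 1/(√258389 + (9 + 399424 - 512552)) = 1/(√258389 - 113119) = 1/(-113119 + √258389)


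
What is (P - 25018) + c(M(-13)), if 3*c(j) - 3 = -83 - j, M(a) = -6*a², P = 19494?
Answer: -15638/3 ≈ -5212.7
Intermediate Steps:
c(j) = -80/3 - j/3 (c(j) = 1 + (-83 - j)/3 = 1 + (-83/3 - j/3) = -80/3 - j/3)
(P - 25018) + c(M(-13)) = (19494 - 25018) + (-80/3 - (-2)*(-13)²) = -5524 + (-80/3 - (-2)*169) = -5524 + (-80/3 - ⅓*(-1014)) = -5524 + (-80/3 + 338) = -5524 + 934/3 = -15638/3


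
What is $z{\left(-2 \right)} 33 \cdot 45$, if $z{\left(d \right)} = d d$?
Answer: $5940$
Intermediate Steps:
$z{\left(d \right)} = d^{2}$
$z{\left(-2 \right)} 33 \cdot 45 = \left(-2\right)^{2} \cdot 33 \cdot 45 = 4 \cdot 33 \cdot 45 = 132 \cdot 45 = 5940$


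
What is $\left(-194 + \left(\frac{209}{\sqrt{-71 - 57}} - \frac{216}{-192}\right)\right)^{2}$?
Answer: $\frac{4718017}{128} + \frac{322487 i \sqrt{2}}{64} \approx 36860.0 + 7126.0 i$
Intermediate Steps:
$\left(-194 + \left(\frac{209}{\sqrt{-71 - 57}} - \frac{216}{-192}\right)\right)^{2} = \left(-194 + \left(\frac{209}{\sqrt{-128}} - - \frac{9}{8}\right)\right)^{2} = \left(-194 + \left(\frac{209}{8 i \sqrt{2}} + \frac{9}{8}\right)\right)^{2} = \left(-194 + \left(209 \left(- \frac{i \sqrt{2}}{16}\right) + \frac{9}{8}\right)\right)^{2} = \left(-194 + \left(- \frac{209 i \sqrt{2}}{16} + \frac{9}{8}\right)\right)^{2} = \left(-194 + \left(\frac{9}{8} - \frac{209 i \sqrt{2}}{16}\right)\right)^{2} = \left(- \frac{1543}{8} - \frac{209 i \sqrt{2}}{16}\right)^{2}$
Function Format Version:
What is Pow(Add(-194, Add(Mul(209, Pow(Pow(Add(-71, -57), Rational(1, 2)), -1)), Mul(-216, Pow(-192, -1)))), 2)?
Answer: Add(Rational(4718017, 128), Mul(Rational(322487, 64), I, Pow(2, Rational(1, 2)))) ≈ Add(36860., Mul(7126.0, I))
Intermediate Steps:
Pow(Add(-194, Add(Mul(209, Pow(Pow(Add(-71, -57), Rational(1, 2)), -1)), Mul(-216, Pow(-192, -1)))), 2) = Pow(Add(-194, Add(Mul(209, Pow(Pow(-128, Rational(1, 2)), -1)), Mul(-216, Rational(-1, 192)))), 2) = Pow(Add(-194, Add(Mul(209, Pow(Mul(8, I, Pow(2, Rational(1, 2))), -1)), Rational(9, 8))), 2) = Pow(Add(-194, Add(Mul(209, Mul(Rational(-1, 16), I, Pow(2, Rational(1, 2)))), Rational(9, 8))), 2) = Pow(Add(-194, Add(Mul(Rational(-209, 16), I, Pow(2, Rational(1, 2))), Rational(9, 8))), 2) = Pow(Add(-194, Add(Rational(9, 8), Mul(Rational(-209, 16), I, Pow(2, Rational(1, 2))))), 2) = Pow(Add(Rational(-1543, 8), Mul(Rational(-209, 16), I, Pow(2, Rational(1, 2)))), 2)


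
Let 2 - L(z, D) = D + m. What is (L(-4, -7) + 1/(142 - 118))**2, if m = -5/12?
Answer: 51529/576 ≈ 89.460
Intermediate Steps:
m = -5/12 (m = -5*1/12 = -5/12 ≈ -0.41667)
L(z, D) = 29/12 - D (L(z, D) = 2 - (D - 5/12) = 2 - (-5/12 + D) = 2 + (5/12 - D) = 29/12 - D)
(L(-4, -7) + 1/(142 - 118))**2 = ((29/12 - 1*(-7)) + 1/(142 - 118))**2 = ((29/12 + 7) + 1/24)**2 = (113/12 + 1/24)**2 = (227/24)**2 = 51529/576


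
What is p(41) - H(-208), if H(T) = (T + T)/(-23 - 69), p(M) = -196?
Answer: -4612/23 ≈ -200.52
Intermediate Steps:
H(T) = -T/46 (H(T) = (2*T)/(-92) = (2*T)*(-1/92) = -T/46)
p(41) - H(-208) = -196 - (-1)*(-208)/46 = -196 - 1*104/23 = -196 - 104/23 = -4612/23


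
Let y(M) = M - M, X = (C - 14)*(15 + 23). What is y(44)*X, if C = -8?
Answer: 0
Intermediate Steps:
X = -836 (X = (-8 - 14)*(15 + 23) = -22*38 = -836)
y(M) = 0
y(44)*X = 0*(-836) = 0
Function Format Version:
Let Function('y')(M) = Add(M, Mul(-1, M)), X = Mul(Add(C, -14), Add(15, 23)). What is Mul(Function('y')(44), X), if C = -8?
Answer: 0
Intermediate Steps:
X = -836 (X = Mul(Add(-8, -14), Add(15, 23)) = Mul(-22, 38) = -836)
Function('y')(M) = 0
Mul(Function('y')(44), X) = Mul(0, -836) = 0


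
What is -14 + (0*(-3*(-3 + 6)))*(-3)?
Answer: -14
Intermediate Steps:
-14 + (0*(-3*(-3 + 6)))*(-3) = -14 + (0*(-3*3))*(-3) = -14 + (0*(-9))*(-3) = -14 + 0*(-3) = -14 + 0 = -14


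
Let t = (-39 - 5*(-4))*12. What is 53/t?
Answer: -53/228 ≈ -0.23246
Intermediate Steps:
t = -228 (t = (-39 + 20)*12 = -19*12 = -228)
53/t = 53/(-228) = 53*(-1/228) = -53/228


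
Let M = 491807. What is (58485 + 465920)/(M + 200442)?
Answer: 524405/692249 ≈ 0.75754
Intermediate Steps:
(58485 + 465920)/(M + 200442) = (58485 + 465920)/(491807 + 200442) = 524405/692249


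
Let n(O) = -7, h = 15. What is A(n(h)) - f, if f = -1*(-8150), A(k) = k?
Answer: -8157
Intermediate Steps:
f = 8150
A(n(h)) - f = -7 - 1*8150 = -7 - 8150 = -8157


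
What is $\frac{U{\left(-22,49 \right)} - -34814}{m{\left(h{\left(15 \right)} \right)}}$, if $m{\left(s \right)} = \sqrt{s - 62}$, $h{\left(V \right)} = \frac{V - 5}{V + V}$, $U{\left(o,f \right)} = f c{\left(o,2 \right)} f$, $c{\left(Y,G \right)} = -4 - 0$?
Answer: $- \frac{5042 i \sqrt{555}}{37} \approx - 3210.3 i$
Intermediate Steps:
$c{\left(Y,G \right)} = -4$ ($c{\left(Y,G \right)} = -4 + 0 = -4$)
$U{\left(o,f \right)} = - 4 f^{2}$ ($U{\left(o,f \right)} = f \left(-4\right) f = - 4 f f = - 4 f^{2}$)
$h{\left(V \right)} = \frac{-5 + V}{2 V}$
$m{\left(s \right)} = \sqrt{-62 + s}$
$\frac{U{\left(-22,49 \right)} - -34814}{m{\left(h{\left(15 \right)} \right)}} = \frac{- 4 \cdot 49^{2} - -34814}{\sqrt{-62 + \frac{-5 + 15}{2 \cdot 15}}} = \frac{\left(-4\right) 2401 + 34814}{\sqrt{-62 + \frac{1}{2} \cdot \frac{1}{15} \cdot 10}} = \frac{-9604 + 34814}{\sqrt{-62 + \frac{1}{3}}} = \frac{25210}{\sqrt{- \frac{185}{3}}} = \frac{25210}{\frac{1}{3} i \sqrt{555}} = 25210 \left(- \frac{i \sqrt{555}}{185}\right) = - \frac{5042 i \sqrt{555}}{37}$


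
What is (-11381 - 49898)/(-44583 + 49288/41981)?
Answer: 2572553699/1871589635 ≈ 1.3745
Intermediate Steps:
(-11381 - 49898)/(-44583 + 49288/41981) = -61279/(-44583 + 49288*(1/41981)) = -61279/(-44583 + 49288/41981) = -61279/(-1871589635/41981) = -61279*(-41981/1871589635) = 2572553699/1871589635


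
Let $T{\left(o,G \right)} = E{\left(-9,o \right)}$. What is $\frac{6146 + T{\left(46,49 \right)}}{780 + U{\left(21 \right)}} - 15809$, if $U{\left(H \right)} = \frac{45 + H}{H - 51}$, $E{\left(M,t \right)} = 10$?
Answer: $- \frac{61450421}{3889} \approx -15801.0$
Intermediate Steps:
$T{\left(o,G \right)} = 10$
$U{\left(H \right)} = \frac{45 + H}{-51 + H}$
$\frac{6146 + T{\left(46,49 \right)}}{780 + U{\left(21 \right)}} - 15809 = \frac{6146 + 10}{780 + \frac{45 + 21}{-51 + 21}} - 15809 = \frac{6156}{780 + \frac{1}{-30} \cdot 66} - 15809 = \frac{6156}{780 - \frac{11}{5}} - 15809 = \frac{6156}{\frac{3889}{5}} - 15809 = 6156 \cdot \frac{5}{3889} - 15809 = \frac{30780}{3889} - 15809 = - \frac{61450421}{3889}$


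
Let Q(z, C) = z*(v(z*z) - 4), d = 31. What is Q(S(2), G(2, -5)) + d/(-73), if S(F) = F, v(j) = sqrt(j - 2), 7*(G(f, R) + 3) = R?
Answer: -615/73 + 2*sqrt(2) ≈ -5.5962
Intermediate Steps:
G(f, R) = -3 + R/7
v(j) = sqrt(-2 + j)
Q(z, C) = z*(-4 + sqrt(-2 + z**2)) (Q(z, C) = z*(sqrt(-2 + z*z) - 4) = z*(sqrt(-2 + z**2) - 4) = z*(-4 + sqrt(-2 + z**2)))
Q(S(2), G(2, -5)) + d/(-73) = 2*(-4 + sqrt(-2 + 2**2)) + 31/(-73) = 2*(-4 + sqrt(-2 + 4)) - 1/73*31 = 2*(-4 + sqrt(2)) - 31/73 = (-8 + 2*sqrt(2)) - 31/73 = -615/73 + 2*sqrt(2)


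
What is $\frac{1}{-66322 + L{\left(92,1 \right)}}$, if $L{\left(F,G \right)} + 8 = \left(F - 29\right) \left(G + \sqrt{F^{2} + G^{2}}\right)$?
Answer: $- \frac{7363}{484190856} - \frac{7 \sqrt{8465}}{484190856} \approx -1.6537 \cdot 10^{-5}$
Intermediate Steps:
$L{\left(F,G \right)} = -8 + \left(-29 + F\right) \left(G + \sqrt{F^{2} + G^{2}}\right)$ ($L{\left(F,G \right)} = -8 + \left(F - 29\right) \left(G + \sqrt{F^{2} + G^{2}}\right) = -8 + \left(-29 + F\right) \left(G + \sqrt{F^{2} + G^{2}}\right)$)
$\frac{1}{-66322 + L{\left(92,1 \right)}} = \frac{1}{-66322 - \left(-55 - 63 \sqrt{92^{2} + 1^{2}}\right)} = \frac{1}{-66322 - \left(-55 - 63 \sqrt{8464 + 1}\right)} = \frac{1}{-66322 - \left(-55 - 63 \sqrt{8465}\right)} = \frac{1}{-66322 + \left(55 + 63 \sqrt{8465}\right)} = \frac{1}{-66267 + 63 \sqrt{8465}}$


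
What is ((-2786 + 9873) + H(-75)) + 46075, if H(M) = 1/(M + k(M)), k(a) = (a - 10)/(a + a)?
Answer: 118710716/2233 ≈ 53162.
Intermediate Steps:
k(a) = (-10 + a)/(2*a) (k(a) = (-10 + a)/((2*a)) = (-10 + a)*(1/(2*a)) = (-10 + a)/(2*a))
H(M) = 1/(M + (-10 + M)/(2*M))
((-2786 + 9873) + H(-75)) + 46075 = ((-2786 + 9873) + 2*(-75)/(-10 - 75 + 2*(-75)²)) + 46075 = (7087 + 2*(-75)/(-10 - 75 + 2*5625)) + 46075 = (7087 + 2*(-75)/(-10 - 75 + 11250)) + 46075 = (7087 + 2*(-75)/11165) + 46075 = (7087 + 2*(-75)*(1/11165)) + 46075 = (7087 - 30/2233) + 46075 = 15825241/2233 + 46075 = 118710716/2233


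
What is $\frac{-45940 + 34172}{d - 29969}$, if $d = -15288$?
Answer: $\frac{11768}{45257} \approx 0.26003$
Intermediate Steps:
$\frac{-45940 + 34172}{d - 29969} = \frac{-45940 + 34172}{-15288 - 29969} = - \frac{11768}{-45257} = \left(-11768\right) \left(- \frac{1}{45257}\right) = \frac{11768}{45257}$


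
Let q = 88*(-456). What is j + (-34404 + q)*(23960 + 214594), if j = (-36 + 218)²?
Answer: -17779873604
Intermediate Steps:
j = 33124 (j = 182² = 33124)
q = -40128
j + (-34404 + q)*(23960 + 214594) = 33124 + (-34404 - 40128)*(23960 + 214594) = 33124 - 74532*238554 = 33124 - 17779906728 = -17779873604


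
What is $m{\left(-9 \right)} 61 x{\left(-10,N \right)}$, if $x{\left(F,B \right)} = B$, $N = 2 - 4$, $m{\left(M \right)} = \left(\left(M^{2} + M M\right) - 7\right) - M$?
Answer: $-20008$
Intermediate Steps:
$m{\left(M \right)} = -7 - M + 2 M^{2}$ ($m{\left(M \right)} = \left(\left(M^{2} + M^{2}\right) - 7\right) - M = \left(2 M^{2} - 7\right) - M = \left(-7 + 2 M^{2}\right) - M = -7 - M + 2 M^{2}$)
$N = -2$ ($N = 2 - 4 = -2$)
$m{\left(-9 \right)} 61 x{\left(-10,N \right)} = \left(-7 - -9 + 2 \left(-9\right)^{2}\right) 61 \left(-2\right) = \left(-7 + 9 + 2 \cdot 81\right) 61 \left(-2\right) = \left(-7 + 9 + 162\right) 61 \left(-2\right) = 164 \cdot 61 \left(-2\right) = 10004 \left(-2\right) = -20008$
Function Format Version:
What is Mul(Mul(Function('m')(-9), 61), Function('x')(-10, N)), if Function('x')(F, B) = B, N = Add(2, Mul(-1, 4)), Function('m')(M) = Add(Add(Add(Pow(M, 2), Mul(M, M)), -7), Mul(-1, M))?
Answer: -20008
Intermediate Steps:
Function('m')(M) = Add(-7, Mul(-1, M), Mul(2, Pow(M, 2))) (Function('m')(M) = Add(Add(Add(Pow(M, 2), Pow(M, 2)), -7), Mul(-1, M)) = Add(Add(Mul(2, Pow(M, 2)), -7), Mul(-1, M)) = Add(Add(-7, Mul(2, Pow(M, 2))), Mul(-1, M)) = Add(-7, Mul(-1, M), Mul(2, Pow(M, 2))))
N = -2 (N = Add(2, -4) = -2)
Mul(Mul(Function('m')(-9), 61), Function('x')(-10, N)) = Mul(Mul(Add(-7, Mul(-1, -9), Mul(2, Pow(-9, 2))), 61), -2) = Mul(Mul(Add(-7, 9, Mul(2, 81)), 61), -2) = Mul(Mul(Add(-7, 9, 162), 61), -2) = Mul(Mul(164, 61), -2) = Mul(10004, -2) = -20008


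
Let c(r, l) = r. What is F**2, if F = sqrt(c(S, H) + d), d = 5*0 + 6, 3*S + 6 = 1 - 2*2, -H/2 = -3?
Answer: 3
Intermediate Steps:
H = 6 (H = -2*(-3) = 6)
S = -3 (S = -2 + (1 - 2*2)/3 = -2 + (1 - 4)/3 = -2 + (1/3)*(-3) = -2 - 1 = -3)
d = 6 (d = 0 + 6 = 6)
F = sqrt(3) (F = sqrt(-3 + 6) = sqrt(3) ≈ 1.7320)
F**2 = (sqrt(3))**2 = 3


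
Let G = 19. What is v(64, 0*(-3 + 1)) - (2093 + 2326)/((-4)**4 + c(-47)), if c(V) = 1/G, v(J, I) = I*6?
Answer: -83961/4865 ≈ -17.258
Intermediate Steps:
v(J, I) = 6*I
c(V) = 1/19
v(64, 0*(-3 + 1)) - (2093 + 2326)/((-4)**4 + c(-47)) = 6*(0*(-3 + 1)) - (2093 + 2326)/((-4)**4 + 1/19) = 6*(0*(-2)) - 4419/(256 + 1/19) = 6*0 - 4419/4865/19 = 0 - 4419*19/4865 = 0 - 1*83961/4865 = 0 - 83961/4865 = -83961/4865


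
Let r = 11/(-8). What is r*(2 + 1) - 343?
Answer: -2777/8 ≈ -347.13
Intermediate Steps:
r = -11/8 (r = 11*(-1/8) = -11/8 ≈ -1.3750)
r*(2 + 1) - 343 = -11*(2 + 1)/8 - 343 = -11/8*3 - 343 = -33/8 - 343 = -2777/8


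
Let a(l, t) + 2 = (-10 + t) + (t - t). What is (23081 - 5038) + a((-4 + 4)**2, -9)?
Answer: 18022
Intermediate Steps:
a(l, t) = -12 + t (a(l, t) = -2 + ((-10 + t) + (t - t)) = -2 + ((-10 + t) + 0) = -2 + (-10 + t) = -12 + t)
(23081 - 5038) + a((-4 + 4)**2, -9) = (23081 - 5038) + (-12 - 9) = 18043 - 21 = 18022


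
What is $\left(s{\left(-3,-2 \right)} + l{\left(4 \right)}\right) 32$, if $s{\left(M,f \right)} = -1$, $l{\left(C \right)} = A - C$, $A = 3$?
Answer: $-64$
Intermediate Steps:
$l{\left(C \right)} = 3 - C$
$\left(s{\left(-3,-2 \right)} + l{\left(4 \right)}\right) 32 = \left(-1 + \left(3 - 4\right)\right) 32 = \left(-1 - 1\right) 32 = \left(-2\right) 32 = -64$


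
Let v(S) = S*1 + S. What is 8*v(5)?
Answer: 80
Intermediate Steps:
v(S) = 2*S (v(S) = S + S = 2*S)
8*v(5) = 8*(2*5) = 8*10 = 80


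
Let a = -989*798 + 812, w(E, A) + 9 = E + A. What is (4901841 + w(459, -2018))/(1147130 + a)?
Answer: 4900273/358720 ≈ 13.660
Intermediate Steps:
w(E, A) = -9 + A + E (w(E, A) = -9 + (E + A) = -9 + (A + E) = -9 + A + E)
a = -788410 (a = -789222 + 812 = -788410)
(4901841 + w(459, -2018))/(1147130 + a) = (4901841 + (-9 - 2018 + 459))/(1147130 - 788410) = (4901841 - 1568)/358720 = 4900273*(1/358720) = 4900273/358720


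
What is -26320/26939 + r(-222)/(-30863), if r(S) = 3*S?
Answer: -794372786/831418357 ≈ -0.95544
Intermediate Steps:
-26320/26939 + r(-222)/(-30863) = -26320/26939 + (3*(-222))/(-30863) = -26320*1/26939 - 666*(-1/30863) = -26320/26939 + 666/30863 = -794372786/831418357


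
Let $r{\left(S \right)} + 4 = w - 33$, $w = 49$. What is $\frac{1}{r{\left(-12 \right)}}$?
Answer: $\frac{1}{12} \approx 0.083333$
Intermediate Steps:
$r{\left(S \right)} = 12$ ($r{\left(S \right)} = -4 + \left(49 - 33\right) = -4 + 16 = 12$)
$\frac{1}{r{\left(-12 \right)}} = \frac{1}{12}$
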